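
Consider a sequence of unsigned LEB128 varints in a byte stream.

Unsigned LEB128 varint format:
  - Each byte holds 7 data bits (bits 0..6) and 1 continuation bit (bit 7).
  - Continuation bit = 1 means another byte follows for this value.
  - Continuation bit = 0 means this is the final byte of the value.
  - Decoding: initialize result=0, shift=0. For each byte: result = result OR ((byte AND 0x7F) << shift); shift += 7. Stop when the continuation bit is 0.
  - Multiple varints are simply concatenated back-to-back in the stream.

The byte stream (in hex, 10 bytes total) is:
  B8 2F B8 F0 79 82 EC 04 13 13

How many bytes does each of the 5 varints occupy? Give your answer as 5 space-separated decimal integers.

Answer: 2 3 3 1 1

Derivation:
  byte[0]=0xB8 cont=1 payload=0x38=56: acc |= 56<<0 -> acc=56 shift=7
  byte[1]=0x2F cont=0 payload=0x2F=47: acc |= 47<<7 -> acc=6072 shift=14 [end]
Varint 1: bytes[0:2] = B8 2F -> value 6072 (2 byte(s))
  byte[2]=0xB8 cont=1 payload=0x38=56: acc |= 56<<0 -> acc=56 shift=7
  byte[3]=0xF0 cont=1 payload=0x70=112: acc |= 112<<7 -> acc=14392 shift=14
  byte[4]=0x79 cont=0 payload=0x79=121: acc |= 121<<14 -> acc=1996856 shift=21 [end]
Varint 2: bytes[2:5] = B8 F0 79 -> value 1996856 (3 byte(s))
  byte[5]=0x82 cont=1 payload=0x02=2: acc |= 2<<0 -> acc=2 shift=7
  byte[6]=0xEC cont=1 payload=0x6C=108: acc |= 108<<7 -> acc=13826 shift=14
  byte[7]=0x04 cont=0 payload=0x04=4: acc |= 4<<14 -> acc=79362 shift=21 [end]
Varint 3: bytes[5:8] = 82 EC 04 -> value 79362 (3 byte(s))
  byte[8]=0x13 cont=0 payload=0x13=19: acc |= 19<<0 -> acc=19 shift=7 [end]
Varint 4: bytes[8:9] = 13 -> value 19 (1 byte(s))
  byte[9]=0x13 cont=0 payload=0x13=19: acc |= 19<<0 -> acc=19 shift=7 [end]
Varint 5: bytes[9:10] = 13 -> value 19 (1 byte(s))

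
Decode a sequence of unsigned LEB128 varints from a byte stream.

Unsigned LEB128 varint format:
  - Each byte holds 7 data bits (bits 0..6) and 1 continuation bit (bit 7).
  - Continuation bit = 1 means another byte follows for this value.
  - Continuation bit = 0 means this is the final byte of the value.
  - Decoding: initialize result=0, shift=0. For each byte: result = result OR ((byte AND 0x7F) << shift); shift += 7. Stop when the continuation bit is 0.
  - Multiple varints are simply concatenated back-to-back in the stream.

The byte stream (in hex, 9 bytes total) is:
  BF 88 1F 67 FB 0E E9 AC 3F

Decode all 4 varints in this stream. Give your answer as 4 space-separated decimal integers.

  byte[0]=0xBF cont=1 payload=0x3F=63: acc |= 63<<0 -> acc=63 shift=7
  byte[1]=0x88 cont=1 payload=0x08=8: acc |= 8<<7 -> acc=1087 shift=14
  byte[2]=0x1F cont=0 payload=0x1F=31: acc |= 31<<14 -> acc=508991 shift=21 [end]
Varint 1: bytes[0:3] = BF 88 1F -> value 508991 (3 byte(s))
  byte[3]=0x67 cont=0 payload=0x67=103: acc |= 103<<0 -> acc=103 shift=7 [end]
Varint 2: bytes[3:4] = 67 -> value 103 (1 byte(s))
  byte[4]=0xFB cont=1 payload=0x7B=123: acc |= 123<<0 -> acc=123 shift=7
  byte[5]=0x0E cont=0 payload=0x0E=14: acc |= 14<<7 -> acc=1915 shift=14 [end]
Varint 3: bytes[4:6] = FB 0E -> value 1915 (2 byte(s))
  byte[6]=0xE9 cont=1 payload=0x69=105: acc |= 105<<0 -> acc=105 shift=7
  byte[7]=0xAC cont=1 payload=0x2C=44: acc |= 44<<7 -> acc=5737 shift=14
  byte[8]=0x3F cont=0 payload=0x3F=63: acc |= 63<<14 -> acc=1037929 shift=21 [end]
Varint 4: bytes[6:9] = E9 AC 3F -> value 1037929 (3 byte(s))

Answer: 508991 103 1915 1037929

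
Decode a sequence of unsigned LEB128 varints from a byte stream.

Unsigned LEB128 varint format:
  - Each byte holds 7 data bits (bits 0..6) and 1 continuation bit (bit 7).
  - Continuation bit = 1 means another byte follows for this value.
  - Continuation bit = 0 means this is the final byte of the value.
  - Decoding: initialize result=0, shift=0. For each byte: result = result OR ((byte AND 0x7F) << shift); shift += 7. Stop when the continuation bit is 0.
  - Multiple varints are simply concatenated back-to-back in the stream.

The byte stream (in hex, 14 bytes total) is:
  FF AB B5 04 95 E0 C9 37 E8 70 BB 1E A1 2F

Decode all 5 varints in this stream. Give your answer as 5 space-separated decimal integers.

  byte[0]=0xFF cont=1 payload=0x7F=127: acc |= 127<<0 -> acc=127 shift=7
  byte[1]=0xAB cont=1 payload=0x2B=43: acc |= 43<<7 -> acc=5631 shift=14
  byte[2]=0xB5 cont=1 payload=0x35=53: acc |= 53<<14 -> acc=873983 shift=21
  byte[3]=0x04 cont=0 payload=0x04=4: acc |= 4<<21 -> acc=9262591 shift=28 [end]
Varint 1: bytes[0:4] = FF AB B5 04 -> value 9262591 (4 byte(s))
  byte[4]=0x95 cont=1 payload=0x15=21: acc |= 21<<0 -> acc=21 shift=7
  byte[5]=0xE0 cont=1 payload=0x60=96: acc |= 96<<7 -> acc=12309 shift=14
  byte[6]=0xC9 cont=1 payload=0x49=73: acc |= 73<<14 -> acc=1208341 shift=21
  byte[7]=0x37 cont=0 payload=0x37=55: acc |= 55<<21 -> acc=116551701 shift=28 [end]
Varint 2: bytes[4:8] = 95 E0 C9 37 -> value 116551701 (4 byte(s))
  byte[8]=0xE8 cont=1 payload=0x68=104: acc |= 104<<0 -> acc=104 shift=7
  byte[9]=0x70 cont=0 payload=0x70=112: acc |= 112<<7 -> acc=14440 shift=14 [end]
Varint 3: bytes[8:10] = E8 70 -> value 14440 (2 byte(s))
  byte[10]=0xBB cont=1 payload=0x3B=59: acc |= 59<<0 -> acc=59 shift=7
  byte[11]=0x1E cont=0 payload=0x1E=30: acc |= 30<<7 -> acc=3899 shift=14 [end]
Varint 4: bytes[10:12] = BB 1E -> value 3899 (2 byte(s))
  byte[12]=0xA1 cont=1 payload=0x21=33: acc |= 33<<0 -> acc=33 shift=7
  byte[13]=0x2F cont=0 payload=0x2F=47: acc |= 47<<7 -> acc=6049 shift=14 [end]
Varint 5: bytes[12:14] = A1 2F -> value 6049 (2 byte(s))

Answer: 9262591 116551701 14440 3899 6049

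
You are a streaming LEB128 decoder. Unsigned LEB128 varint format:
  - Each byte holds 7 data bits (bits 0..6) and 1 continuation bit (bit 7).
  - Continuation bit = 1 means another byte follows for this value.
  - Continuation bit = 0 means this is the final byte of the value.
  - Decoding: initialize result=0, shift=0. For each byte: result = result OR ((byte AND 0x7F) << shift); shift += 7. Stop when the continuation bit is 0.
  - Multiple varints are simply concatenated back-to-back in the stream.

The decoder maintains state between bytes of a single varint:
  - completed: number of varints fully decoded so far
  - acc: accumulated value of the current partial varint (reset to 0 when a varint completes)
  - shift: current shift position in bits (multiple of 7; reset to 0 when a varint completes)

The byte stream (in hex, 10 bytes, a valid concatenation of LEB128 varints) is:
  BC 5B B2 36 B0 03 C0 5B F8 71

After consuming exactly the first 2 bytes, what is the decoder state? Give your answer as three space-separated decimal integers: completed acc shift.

Answer: 1 0 0

Derivation:
byte[0]=0xBC cont=1 payload=0x3C: acc |= 60<<0 -> completed=0 acc=60 shift=7
byte[1]=0x5B cont=0 payload=0x5B: varint #1 complete (value=11708); reset -> completed=1 acc=0 shift=0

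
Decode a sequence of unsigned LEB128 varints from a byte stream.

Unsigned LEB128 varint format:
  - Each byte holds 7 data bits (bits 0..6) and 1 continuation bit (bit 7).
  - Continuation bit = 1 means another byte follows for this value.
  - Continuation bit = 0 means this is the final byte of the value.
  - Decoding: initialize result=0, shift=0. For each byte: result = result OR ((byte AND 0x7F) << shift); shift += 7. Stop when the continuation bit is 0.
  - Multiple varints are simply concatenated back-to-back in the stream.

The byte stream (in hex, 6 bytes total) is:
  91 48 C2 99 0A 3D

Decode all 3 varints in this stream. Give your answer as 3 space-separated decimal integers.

  byte[0]=0x91 cont=1 payload=0x11=17: acc |= 17<<0 -> acc=17 shift=7
  byte[1]=0x48 cont=0 payload=0x48=72: acc |= 72<<7 -> acc=9233 shift=14 [end]
Varint 1: bytes[0:2] = 91 48 -> value 9233 (2 byte(s))
  byte[2]=0xC2 cont=1 payload=0x42=66: acc |= 66<<0 -> acc=66 shift=7
  byte[3]=0x99 cont=1 payload=0x19=25: acc |= 25<<7 -> acc=3266 shift=14
  byte[4]=0x0A cont=0 payload=0x0A=10: acc |= 10<<14 -> acc=167106 shift=21 [end]
Varint 2: bytes[2:5] = C2 99 0A -> value 167106 (3 byte(s))
  byte[5]=0x3D cont=0 payload=0x3D=61: acc |= 61<<0 -> acc=61 shift=7 [end]
Varint 3: bytes[5:6] = 3D -> value 61 (1 byte(s))

Answer: 9233 167106 61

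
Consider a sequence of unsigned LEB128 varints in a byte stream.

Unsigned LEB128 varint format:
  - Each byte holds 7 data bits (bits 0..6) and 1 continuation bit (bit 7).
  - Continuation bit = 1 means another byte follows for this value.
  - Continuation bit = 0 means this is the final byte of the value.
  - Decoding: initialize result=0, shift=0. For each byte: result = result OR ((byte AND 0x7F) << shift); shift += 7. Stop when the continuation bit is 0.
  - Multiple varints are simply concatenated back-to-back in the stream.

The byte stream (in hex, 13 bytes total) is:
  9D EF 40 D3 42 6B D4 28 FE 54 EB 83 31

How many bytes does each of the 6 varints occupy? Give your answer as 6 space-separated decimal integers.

Answer: 3 2 1 2 2 3

Derivation:
  byte[0]=0x9D cont=1 payload=0x1D=29: acc |= 29<<0 -> acc=29 shift=7
  byte[1]=0xEF cont=1 payload=0x6F=111: acc |= 111<<7 -> acc=14237 shift=14
  byte[2]=0x40 cont=0 payload=0x40=64: acc |= 64<<14 -> acc=1062813 shift=21 [end]
Varint 1: bytes[0:3] = 9D EF 40 -> value 1062813 (3 byte(s))
  byte[3]=0xD3 cont=1 payload=0x53=83: acc |= 83<<0 -> acc=83 shift=7
  byte[4]=0x42 cont=0 payload=0x42=66: acc |= 66<<7 -> acc=8531 shift=14 [end]
Varint 2: bytes[3:5] = D3 42 -> value 8531 (2 byte(s))
  byte[5]=0x6B cont=0 payload=0x6B=107: acc |= 107<<0 -> acc=107 shift=7 [end]
Varint 3: bytes[5:6] = 6B -> value 107 (1 byte(s))
  byte[6]=0xD4 cont=1 payload=0x54=84: acc |= 84<<0 -> acc=84 shift=7
  byte[7]=0x28 cont=0 payload=0x28=40: acc |= 40<<7 -> acc=5204 shift=14 [end]
Varint 4: bytes[6:8] = D4 28 -> value 5204 (2 byte(s))
  byte[8]=0xFE cont=1 payload=0x7E=126: acc |= 126<<0 -> acc=126 shift=7
  byte[9]=0x54 cont=0 payload=0x54=84: acc |= 84<<7 -> acc=10878 shift=14 [end]
Varint 5: bytes[8:10] = FE 54 -> value 10878 (2 byte(s))
  byte[10]=0xEB cont=1 payload=0x6B=107: acc |= 107<<0 -> acc=107 shift=7
  byte[11]=0x83 cont=1 payload=0x03=3: acc |= 3<<7 -> acc=491 shift=14
  byte[12]=0x31 cont=0 payload=0x31=49: acc |= 49<<14 -> acc=803307 shift=21 [end]
Varint 6: bytes[10:13] = EB 83 31 -> value 803307 (3 byte(s))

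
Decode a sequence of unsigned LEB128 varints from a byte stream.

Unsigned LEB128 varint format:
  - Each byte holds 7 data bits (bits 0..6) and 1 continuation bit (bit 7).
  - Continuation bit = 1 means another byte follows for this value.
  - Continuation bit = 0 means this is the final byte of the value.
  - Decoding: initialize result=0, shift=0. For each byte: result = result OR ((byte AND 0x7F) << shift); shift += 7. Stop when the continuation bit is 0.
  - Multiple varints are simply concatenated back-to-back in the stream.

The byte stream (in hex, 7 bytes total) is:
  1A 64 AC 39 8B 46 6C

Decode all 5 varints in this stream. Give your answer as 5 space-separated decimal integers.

  byte[0]=0x1A cont=0 payload=0x1A=26: acc |= 26<<0 -> acc=26 shift=7 [end]
Varint 1: bytes[0:1] = 1A -> value 26 (1 byte(s))
  byte[1]=0x64 cont=0 payload=0x64=100: acc |= 100<<0 -> acc=100 shift=7 [end]
Varint 2: bytes[1:2] = 64 -> value 100 (1 byte(s))
  byte[2]=0xAC cont=1 payload=0x2C=44: acc |= 44<<0 -> acc=44 shift=7
  byte[3]=0x39 cont=0 payload=0x39=57: acc |= 57<<7 -> acc=7340 shift=14 [end]
Varint 3: bytes[2:4] = AC 39 -> value 7340 (2 byte(s))
  byte[4]=0x8B cont=1 payload=0x0B=11: acc |= 11<<0 -> acc=11 shift=7
  byte[5]=0x46 cont=0 payload=0x46=70: acc |= 70<<7 -> acc=8971 shift=14 [end]
Varint 4: bytes[4:6] = 8B 46 -> value 8971 (2 byte(s))
  byte[6]=0x6C cont=0 payload=0x6C=108: acc |= 108<<0 -> acc=108 shift=7 [end]
Varint 5: bytes[6:7] = 6C -> value 108 (1 byte(s))

Answer: 26 100 7340 8971 108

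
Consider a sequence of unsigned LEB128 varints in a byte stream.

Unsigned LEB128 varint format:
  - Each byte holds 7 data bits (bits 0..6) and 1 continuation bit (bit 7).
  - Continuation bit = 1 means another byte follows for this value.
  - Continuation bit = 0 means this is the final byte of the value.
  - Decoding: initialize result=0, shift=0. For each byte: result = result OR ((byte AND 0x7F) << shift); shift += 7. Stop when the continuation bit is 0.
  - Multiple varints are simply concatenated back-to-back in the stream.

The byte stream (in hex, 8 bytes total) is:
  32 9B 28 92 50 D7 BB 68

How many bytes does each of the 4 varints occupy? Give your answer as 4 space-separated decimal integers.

Answer: 1 2 2 3

Derivation:
  byte[0]=0x32 cont=0 payload=0x32=50: acc |= 50<<0 -> acc=50 shift=7 [end]
Varint 1: bytes[0:1] = 32 -> value 50 (1 byte(s))
  byte[1]=0x9B cont=1 payload=0x1B=27: acc |= 27<<0 -> acc=27 shift=7
  byte[2]=0x28 cont=0 payload=0x28=40: acc |= 40<<7 -> acc=5147 shift=14 [end]
Varint 2: bytes[1:3] = 9B 28 -> value 5147 (2 byte(s))
  byte[3]=0x92 cont=1 payload=0x12=18: acc |= 18<<0 -> acc=18 shift=7
  byte[4]=0x50 cont=0 payload=0x50=80: acc |= 80<<7 -> acc=10258 shift=14 [end]
Varint 3: bytes[3:5] = 92 50 -> value 10258 (2 byte(s))
  byte[5]=0xD7 cont=1 payload=0x57=87: acc |= 87<<0 -> acc=87 shift=7
  byte[6]=0xBB cont=1 payload=0x3B=59: acc |= 59<<7 -> acc=7639 shift=14
  byte[7]=0x68 cont=0 payload=0x68=104: acc |= 104<<14 -> acc=1711575 shift=21 [end]
Varint 4: bytes[5:8] = D7 BB 68 -> value 1711575 (3 byte(s))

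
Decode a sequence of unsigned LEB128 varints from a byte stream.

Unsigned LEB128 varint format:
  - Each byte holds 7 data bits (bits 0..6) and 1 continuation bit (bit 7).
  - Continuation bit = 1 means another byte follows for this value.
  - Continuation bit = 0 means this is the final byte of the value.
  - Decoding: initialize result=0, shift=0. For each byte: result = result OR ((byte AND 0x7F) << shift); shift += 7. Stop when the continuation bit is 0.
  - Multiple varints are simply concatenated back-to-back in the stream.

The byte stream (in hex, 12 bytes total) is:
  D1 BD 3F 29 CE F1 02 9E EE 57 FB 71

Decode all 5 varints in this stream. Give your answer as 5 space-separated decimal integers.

Answer: 1040081 41 47310 1439518 14587

Derivation:
  byte[0]=0xD1 cont=1 payload=0x51=81: acc |= 81<<0 -> acc=81 shift=7
  byte[1]=0xBD cont=1 payload=0x3D=61: acc |= 61<<7 -> acc=7889 shift=14
  byte[2]=0x3F cont=0 payload=0x3F=63: acc |= 63<<14 -> acc=1040081 shift=21 [end]
Varint 1: bytes[0:3] = D1 BD 3F -> value 1040081 (3 byte(s))
  byte[3]=0x29 cont=0 payload=0x29=41: acc |= 41<<0 -> acc=41 shift=7 [end]
Varint 2: bytes[3:4] = 29 -> value 41 (1 byte(s))
  byte[4]=0xCE cont=1 payload=0x4E=78: acc |= 78<<0 -> acc=78 shift=7
  byte[5]=0xF1 cont=1 payload=0x71=113: acc |= 113<<7 -> acc=14542 shift=14
  byte[6]=0x02 cont=0 payload=0x02=2: acc |= 2<<14 -> acc=47310 shift=21 [end]
Varint 3: bytes[4:7] = CE F1 02 -> value 47310 (3 byte(s))
  byte[7]=0x9E cont=1 payload=0x1E=30: acc |= 30<<0 -> acc=30 shift=7
  byte[8]=0xEE cont=1 payload=0x6E=110: acc |= 110<<7 -> acc=14110 shift=14
  byte[9]=0x57 cont=0 payload=0x57=87: acc |= 87<<14 -> acc=1439518 shift=21 [end]
Varint 4: bytes[7:10] = 9E EE 57 -> value 1439518 (3 byte(s))
  byte[10]=0xFB cont=1 payload=0x7B=123: acc |= 123<<0 -> acc=123 shift=7
  byte[11]=0x71 cont=0 payload=0x71=113: acc |= 113<<7 -> acc=14587 shift=14 [end]
Varint 5: bytes[10:12] = FB 71 -> value 14587 (2 byte(s))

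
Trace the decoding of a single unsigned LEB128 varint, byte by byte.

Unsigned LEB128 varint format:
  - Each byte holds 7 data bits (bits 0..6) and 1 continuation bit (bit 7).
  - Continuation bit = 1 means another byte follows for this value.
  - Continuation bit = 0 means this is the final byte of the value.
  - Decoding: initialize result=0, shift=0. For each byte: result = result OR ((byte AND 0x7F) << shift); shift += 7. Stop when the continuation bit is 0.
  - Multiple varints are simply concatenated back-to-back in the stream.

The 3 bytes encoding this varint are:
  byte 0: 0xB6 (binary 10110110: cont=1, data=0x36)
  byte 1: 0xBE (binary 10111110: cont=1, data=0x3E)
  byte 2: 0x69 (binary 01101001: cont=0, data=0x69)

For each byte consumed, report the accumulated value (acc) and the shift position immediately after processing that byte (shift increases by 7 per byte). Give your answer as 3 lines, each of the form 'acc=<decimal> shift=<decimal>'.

Answer: acc=54 shift=7
acc=7990 shift=14
acc=1728310 shift=21

Derivation:
byte 0=0xB6: payload=0x36=54, contrib = 54<<0 = 54; acc -> 54, shift -> 7
byte 1=0xBE: payload=0x3E=62, contrib = 62<<7 = 7936; acc -> 7990, shift -> 14
byte 2=0x69: payload=0x69=105, contrib = 105<<14 = 1720320; acc -> 1728310, shift -> 21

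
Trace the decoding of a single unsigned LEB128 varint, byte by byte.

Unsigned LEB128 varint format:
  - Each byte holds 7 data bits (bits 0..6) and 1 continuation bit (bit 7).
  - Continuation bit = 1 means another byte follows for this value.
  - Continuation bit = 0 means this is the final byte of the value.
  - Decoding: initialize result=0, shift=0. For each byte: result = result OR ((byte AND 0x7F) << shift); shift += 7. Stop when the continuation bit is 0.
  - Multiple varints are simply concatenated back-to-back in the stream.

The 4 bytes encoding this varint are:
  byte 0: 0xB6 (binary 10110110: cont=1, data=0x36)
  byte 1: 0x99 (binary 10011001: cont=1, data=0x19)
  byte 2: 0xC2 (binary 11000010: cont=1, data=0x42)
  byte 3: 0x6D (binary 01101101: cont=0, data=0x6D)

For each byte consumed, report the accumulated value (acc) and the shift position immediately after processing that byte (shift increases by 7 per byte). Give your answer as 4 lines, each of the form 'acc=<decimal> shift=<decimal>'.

byte 0=0xB6: payload=0x36=54, contrib = 54<<0 = 54; acc -> 54, shift -> 7
byte 1=0x99: payload=0x19=25, contrib = 25<<7 = 3200; acc -> 3254, shift -> 14
byte 2=0xC2: payload=0x42=66, contrib = 66<<14 = 1081344; acc -> 1084598, shift -> 21
byte 3=0x6D: payload=0x6D=109, contrib = 109<<21 = 228589568; acc -> 229674166, shift -> 28

Answer: acc=54 shift=7
acc=3254 shift=14
acc=1084598 shift=21
acc=229674166 shift=28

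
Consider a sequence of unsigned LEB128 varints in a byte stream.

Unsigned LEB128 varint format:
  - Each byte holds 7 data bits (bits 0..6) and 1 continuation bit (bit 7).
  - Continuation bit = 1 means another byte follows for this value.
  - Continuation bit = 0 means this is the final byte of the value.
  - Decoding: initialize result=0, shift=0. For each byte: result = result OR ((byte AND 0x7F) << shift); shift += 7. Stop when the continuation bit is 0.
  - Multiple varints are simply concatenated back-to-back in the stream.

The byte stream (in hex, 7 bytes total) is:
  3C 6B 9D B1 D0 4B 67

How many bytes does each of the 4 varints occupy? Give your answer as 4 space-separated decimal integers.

Answer: 1 1 4 1

Derivation:
  byte[0]=0x3C cont=0 payload=0x3C=60: acc |= 60<<0 -> acc=60 shift=7 [end]
Varint 1: bytes[0:1] = 3C -> value 60 (1 byte(s))
  byte[1]=0x6B cont=0 payload=0x6B=107: acc |= 107<<0 -> acc=107 shift=7 [end]
Varint 2: bytes[1:2] = 6B -> value 107 (1 byte(s))
  byte[2]=0x9D cont=1 payload=0x1D=29: acc |= 29<<0 -> acc=29 shift=7
  byte[3]=0xB1 cont=1 payload=0x31=49: acc |= 49<<7 -> acc=6301 shift=14
  byte[4]=0xD0 cont=1 payload=0x50=80: acc |= 80<<14 -> acc=1317021 shift=21
  byte[5]=0x4B cont=0 payload=0x4B=75: acc |= 75<<21 -> acc=158603421 shift=28 [end]
Varint 3: bytes[2:6] = 9D B1 D0 4B -> value 158603421 (4 byte(s))
  byte[6]=0x67 cont=0 payload=0x67=103: acc |= 103<<0 -> acc=103 shift=7 [end]
Varint 4: bytes[6:7] = 67 -> value 103 (1 byte(s))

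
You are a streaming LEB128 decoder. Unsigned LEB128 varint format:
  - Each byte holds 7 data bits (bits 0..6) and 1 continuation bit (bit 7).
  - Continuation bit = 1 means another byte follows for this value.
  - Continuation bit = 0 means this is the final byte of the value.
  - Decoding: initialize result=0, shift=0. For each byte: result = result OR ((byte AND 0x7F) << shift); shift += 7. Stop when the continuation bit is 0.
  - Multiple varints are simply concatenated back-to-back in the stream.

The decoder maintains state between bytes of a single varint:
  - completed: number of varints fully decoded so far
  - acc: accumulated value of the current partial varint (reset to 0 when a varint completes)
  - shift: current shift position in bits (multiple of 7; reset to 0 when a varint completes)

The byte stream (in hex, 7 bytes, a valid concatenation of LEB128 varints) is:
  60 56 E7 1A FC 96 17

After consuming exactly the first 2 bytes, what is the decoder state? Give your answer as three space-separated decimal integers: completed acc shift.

Answer: 2 0 0

Derivation:
byte[0]=0x60 cont=0 payload=0x60: varint #1 complete (value=96); reset -> completed=1 acc=0 shift=0
byte[1]=0x56 cont=0 payload=0x56: varint #2 complete (value=86); reset -> completed=2 acc=0 shift=0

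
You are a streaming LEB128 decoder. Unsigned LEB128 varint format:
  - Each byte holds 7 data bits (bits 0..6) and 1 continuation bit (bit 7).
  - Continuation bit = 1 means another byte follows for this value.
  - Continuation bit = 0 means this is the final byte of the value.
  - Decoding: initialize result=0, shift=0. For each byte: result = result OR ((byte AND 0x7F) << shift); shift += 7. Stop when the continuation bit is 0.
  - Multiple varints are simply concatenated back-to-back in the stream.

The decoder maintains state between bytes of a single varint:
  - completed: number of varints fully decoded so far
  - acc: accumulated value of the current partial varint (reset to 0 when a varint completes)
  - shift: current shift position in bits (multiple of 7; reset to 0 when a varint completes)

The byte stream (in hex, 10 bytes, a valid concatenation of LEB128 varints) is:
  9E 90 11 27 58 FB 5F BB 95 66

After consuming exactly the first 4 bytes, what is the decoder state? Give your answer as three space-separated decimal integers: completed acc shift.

byte[0]=0x9E cont=1 payload=0x1E: acc |= 30<<0 -> completed=0 acc=30 shift=7
byte[1]=0x90 cont=1 payload=0x10: acc |= 16<<7 -> completed=0 acc=2078 shift=14
byte[2]=0x11 cont=0 payload=0x11: varint #1 complete (value=280606); reset -> completed=1 acc=0 shift=0
byte[3]=0x27 cont=0 payload=0x27: varint #2 complete (value=39); reset -> completed=2 acc=0 shift=0

Answer: 2 0 0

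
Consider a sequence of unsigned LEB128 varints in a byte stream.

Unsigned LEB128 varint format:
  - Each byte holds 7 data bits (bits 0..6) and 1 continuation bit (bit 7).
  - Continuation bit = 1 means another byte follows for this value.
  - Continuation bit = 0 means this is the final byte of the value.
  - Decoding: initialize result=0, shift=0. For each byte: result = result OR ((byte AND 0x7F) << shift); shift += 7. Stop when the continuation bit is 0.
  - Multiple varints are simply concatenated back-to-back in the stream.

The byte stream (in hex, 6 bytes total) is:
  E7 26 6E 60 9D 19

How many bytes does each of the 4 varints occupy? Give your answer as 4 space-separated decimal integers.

Answer: 2 1 1 2

Derivation:
  byte[0]=0xE7 cont=1 payload=0x67=103: acc |= 103<<0 -> acc=103 shift=7
  byte[1]=0x26 cont=0 payload=0x26=38: acc |= 38<<7 -> acc=4967 shift=14 [end]
Varint 1: bytes[0:2] = E7 26 -> value 4967 (2 byte(s))
  byte[2]=0x6E cont=0 payload=0x6E=110: acc |= 110<<0 -> acc=110 shift=7 [end]
Varint 2: bytes[2:3] = 6E -> value 110 (1 byte(s))
  byte[3]=0x60 cont=0 payload=0x60=96: acc |= 96<<0 -> acc=96 shift=7 [end]
Varint 3: bytes[3:4] = 60 -> value 96 (1 byte(s))
  byte[4]=0x9D cont=1 payload=0x1D=29: acc |= 29<<0 -> acc=29 shift=7
  byte[5]=0x19 cont=0 payload=0x19=25: acc |= 25<<7 -> acc=3229 shift=14 [end]
Varint 4: bytes[4:6] = 9D 19 -> value 3229 (2 byte(s))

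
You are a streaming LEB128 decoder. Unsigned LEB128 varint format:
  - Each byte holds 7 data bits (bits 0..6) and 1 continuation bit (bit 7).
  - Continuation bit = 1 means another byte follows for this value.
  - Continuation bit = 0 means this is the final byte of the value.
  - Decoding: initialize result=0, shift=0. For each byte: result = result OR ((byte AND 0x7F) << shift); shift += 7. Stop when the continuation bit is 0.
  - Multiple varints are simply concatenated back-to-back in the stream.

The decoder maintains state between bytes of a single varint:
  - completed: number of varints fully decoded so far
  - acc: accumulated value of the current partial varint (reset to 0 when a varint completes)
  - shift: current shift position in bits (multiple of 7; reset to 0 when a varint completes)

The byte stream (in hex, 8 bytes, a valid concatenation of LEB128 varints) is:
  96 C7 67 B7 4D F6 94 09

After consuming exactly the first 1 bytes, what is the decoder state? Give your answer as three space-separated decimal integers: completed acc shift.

byte[0]=0x96 cont=1 payload=0x16: acc |= 22<<0 -> completed=0 acc=22 shift=7

Answer: 0 22 7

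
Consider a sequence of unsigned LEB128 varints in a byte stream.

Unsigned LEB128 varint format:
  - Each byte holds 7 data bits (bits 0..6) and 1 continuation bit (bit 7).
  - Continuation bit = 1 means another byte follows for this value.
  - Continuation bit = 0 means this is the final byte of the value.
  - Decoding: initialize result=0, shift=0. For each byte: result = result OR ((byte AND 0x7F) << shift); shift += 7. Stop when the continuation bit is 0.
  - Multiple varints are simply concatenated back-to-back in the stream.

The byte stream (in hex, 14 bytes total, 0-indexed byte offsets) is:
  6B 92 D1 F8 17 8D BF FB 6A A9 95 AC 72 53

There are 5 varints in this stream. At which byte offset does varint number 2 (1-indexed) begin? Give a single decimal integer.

Answer: 1

Derivation:
  byte[0]=0x6B cont=0 payload=0x6B=107: acc |= 107<<0 -> acc=107 shift=7 [end]
Varint 1: bytes[0:1] = 6B -> value 107 (1 byte(s))
  byte[1]=0x92 cont=1 payload=0x12=18: acc |= 18<<0 -> acc=18 shift=7
  byte[2]=0xD1 cont=1 payload=0x51=81: acc |= 81<<7 -> acc=10386 shift=14
  byte[3]=0xF8 cont=1 payload=0x78=120: acc |= 120<<14 -> acc=1976466 shift=21
  byte[4]=0x17 cont=0 payload=0x17=23: acc |= 23<<21 -> acc=50210962 shift=28 [end]
Varint 2: bytes[1:5] = 92 D1 F8 17 -> value 50210962 (4 byte(s))
  byte[5]=0x8D cont=1 payload=0x0D=13: acc |= 13<<0 -> acc=13 shift=7
  byte[6]=0xBF cont=1 payload=0x3F=63: acc |= 63<<7 -> acc=8077 shift=14
  byte[7]=0xFB cont=1 payload=0x7B=123: acc |= 123<<14 -> acc=2023309 shift=21
  byte[8]=0x6A cont=0 payload=0x6A=106: acc |= 106<<21 -> acc=224321421 shift=28 [end]
Varint 3: bytes[5:9] = 8D BF FB 6A -> value 224321421 (4 byte(s))
  byte[9]=0xA9 cont=1 payload=0x29=41: acc |= 41<<0 -> acc=41 shift=7
  byte[10]=0x95 cont=1 payload=0x15=21: acc |= 21<<7 -> acc=2729 shift=14
  byte[11]=0xAC cont=1 payload=0x2C=44: acc |= 44<<14 -> acc=723625 shift=21
  byte[12]=0x72 cont=0 payload=0x72=114: acc |= 114<<21 -> acc=239798953 shift=28 [end]
Varint 4: bytes[9:13] = A9 95 AC 72 -> value 239798953 (4 byte(s))
  byte[13]=0x53 cont=0 payload=0x53=83: acc |= 83<<0 -> acc=83 shift=7 [end]
Varint 5: bytes[13:14] = 53 -> value 83 (1 byte(s))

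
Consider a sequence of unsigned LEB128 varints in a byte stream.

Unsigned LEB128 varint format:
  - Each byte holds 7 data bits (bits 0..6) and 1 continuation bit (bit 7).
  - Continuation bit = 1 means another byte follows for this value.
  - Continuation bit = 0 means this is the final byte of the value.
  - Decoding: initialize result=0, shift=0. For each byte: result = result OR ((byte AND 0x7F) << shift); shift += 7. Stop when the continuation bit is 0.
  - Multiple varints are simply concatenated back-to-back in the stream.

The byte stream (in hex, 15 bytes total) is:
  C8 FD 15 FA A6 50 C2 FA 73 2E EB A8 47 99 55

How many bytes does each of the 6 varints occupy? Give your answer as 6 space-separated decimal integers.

Answer: 3 3 3 1 3 2

Derivation:
  byte[0]=0xC8 cont=1 payload=0x48=72: acc |= 72<<0 -> acc=72 shift=7
  byte[1]=0xFD cont=1 payload=0x7D=125: acc |= 125<<7 -> acc=16072 shift=14
  byte[2]=0x15 cont=0 payload=0x15=21: acc |= 21<<14 -> acc=360136 shift=21 [end]
Varint 1: bytes[0:3] = C8 FD 15 -> value 360136 (3 byte(s))
  byte[3]=0xFA cont=1 payload=0x7A=122: acc |= 122<<0 -> acc=122 shift=7
  byte[4]=0xA6 cont=1 payload=0x26=38: acc |= 38<<7 -> acc=4986 shift=14
  byte[5]=0x50 cont=0 payload=0x50=80: acc |= 80<<14 -> acc=1315706 shift=21 [end]
Varint 2: bytes[3:6] = FA A6 50 -> value 1315706 (3 byte(s))
  byte[6]=0xC2 cont=1 payload=0x42=66: acc |= 66<<0 -> acc=66 shift=7
  byte[7]=0xFA cont=1 payload=0x7A=122: acc |= 122<<7 -> acc=15682 shift=14
  byte[8]=0x73 cont=0 payload=0x73=115: acc |= 115<<14 -> acc=1899842 shift=21 [end]
Varint 3: bytes[6:9] = C2 FA 73 -> value 1899842 (3 byte(s))
  byte[9]=0x2E cont=0 payload=0x2E=46: acc |= 46<<0 -> acc=46 shift=7 [end]
Varint 4: bytes[9:10] = 2E -> value 46 (1 byte(s))
  byte[10]=0xEB cont=1 payload=0x6B=107: acc |= 107<<0 -> acc=107 shift=7
  byte[11]=0xA8 cont=1 payload=0x28=40: acc |= 40<<7 -> acc=5227 shift=14
  byte[12]=0x47 cont=0 payload=0x47=71: acc |= 71<<14 -> acc=1168491 shift=21 [end]
Varint 5: bytes[10:13] = EB A8 47 -> value 1168491 (3 byte(s))
  byte[13]=0x99 cont=1 payload=0x19=25: acc |= 25<<0 -> acc=25 shift=7
  byte[14]=0x55 cont=0 payload=0x55=85: acc |= 85<<7 -> acc=10905 shift=14 [end]
Varint 6: bytes[13:15] = 99 55 -> value 10905 (2 byte(s))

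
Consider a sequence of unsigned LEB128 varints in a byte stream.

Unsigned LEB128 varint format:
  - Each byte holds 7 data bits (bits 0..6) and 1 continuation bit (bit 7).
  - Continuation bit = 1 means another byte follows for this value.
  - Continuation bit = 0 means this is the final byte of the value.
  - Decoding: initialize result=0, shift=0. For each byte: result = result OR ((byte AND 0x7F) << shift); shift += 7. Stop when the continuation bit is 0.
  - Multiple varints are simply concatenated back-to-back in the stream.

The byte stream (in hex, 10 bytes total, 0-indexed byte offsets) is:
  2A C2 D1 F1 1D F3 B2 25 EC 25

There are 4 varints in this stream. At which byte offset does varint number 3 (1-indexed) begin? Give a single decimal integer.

  byte[0]=0x2A cont=0 payload=0x2A=42: acc |= 42<<0 -> acc=42 shift=7 [end]
Varint 1: bytes[0:1] = 2A -> value 42 (1 byte(s))
  byte[1]=0xC2 cont=1 payload=0x42=66: acc |= 66<<0 -> acc=66 shift=7
  byte[2]=0xD1 cont=1 payload=0x51=81: acc |= 81<<7 -> acc=10434 shift=14
  byte[3]=0xF1 cont=1 payload=0x71=113: acc |= 113<<14 -> acc=1861826 shift=21
  byte[4]=0x1D cont=0 payload=0x1D=29: acc |= 29<<21 -> acc=62679234 shift=28 [end]
Varint 2: bytes[1:5] = C2 D1 F1 1D -> value 62679234 (4 byte(s))
  byte[5]=0xF3 cont=1 payload=0x73=115: acc |= 115<<0 -> acc=115 shift=7
  byte[6]=0xB2 cont=1 payload=0x32=50: acc |= 50<<7 -> acc=6515 shift=14
  byte[7]=0x25 cont=0 payload=0x25=37: acc |= 37<<14 -> acc=612723 shift=21 [end]
Varint 3: bytes[5:8] = F3 B2 25 -> value 612723 (3 byte(s))
  byte[8]=0xEC cont=1 payload=0x6C=108: acc |= 108<<0 -> acc=108 shift=7
  byte[9]=0x25 cont=0 payload=0x25=37: acc |= 37<<7 -> acc=4844 shift=14 [end]
Varint 4: bytes[8:10] = EC 25 -> value 4844 (2 byte(s))

Answer: 5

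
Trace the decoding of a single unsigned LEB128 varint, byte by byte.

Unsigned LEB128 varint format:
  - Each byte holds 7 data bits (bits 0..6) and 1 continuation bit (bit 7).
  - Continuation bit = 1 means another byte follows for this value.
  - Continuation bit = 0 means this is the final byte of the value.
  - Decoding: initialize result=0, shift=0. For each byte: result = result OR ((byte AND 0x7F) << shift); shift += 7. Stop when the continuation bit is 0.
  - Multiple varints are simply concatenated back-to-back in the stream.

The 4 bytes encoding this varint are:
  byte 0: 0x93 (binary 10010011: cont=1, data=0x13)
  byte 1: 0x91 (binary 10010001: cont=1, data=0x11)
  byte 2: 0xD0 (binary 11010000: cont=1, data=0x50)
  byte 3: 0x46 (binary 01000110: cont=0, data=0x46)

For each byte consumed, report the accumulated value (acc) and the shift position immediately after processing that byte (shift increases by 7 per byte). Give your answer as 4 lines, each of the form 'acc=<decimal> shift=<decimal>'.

Answer: acc=19 shift=7
acc=2195 shift=14
acc=1312915 shift=21
acc=148113555 shift=28

Derivation:
byte 0=0x93: payload=0x13=19, contrib = 19<<0 = 19; acc -> 19, shift -> 7
byte 1=0x91: payload=0x11=17, contrib = 17<<7 = 2176; acc -> 2195, shift -> 14
byte 2=0xD0: payload=0x50=80, contrib = 80<<14 = 1310720; acc -> 1312915, shift -> 21
byte 3=0x46: payload=0x46=70, contrib = 70<<21 = 146800640; acc -> 148113555, shift -> 28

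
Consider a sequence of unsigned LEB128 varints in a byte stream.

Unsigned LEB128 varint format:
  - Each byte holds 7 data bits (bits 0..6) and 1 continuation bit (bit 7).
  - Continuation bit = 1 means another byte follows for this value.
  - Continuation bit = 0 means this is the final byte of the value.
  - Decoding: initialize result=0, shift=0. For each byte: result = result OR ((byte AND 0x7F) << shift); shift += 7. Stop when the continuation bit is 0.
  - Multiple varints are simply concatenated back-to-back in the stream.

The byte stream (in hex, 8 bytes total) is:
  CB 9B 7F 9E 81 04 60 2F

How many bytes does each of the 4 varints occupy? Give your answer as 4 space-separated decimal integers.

  byte[0]=0xCB cont=1 payload=0x4B=75: acc |= 75<<0 -> acc=75 shift=7
  byte[1]=0x9B cont=1 payload=0x1B=27: acc |= 27<<7 -> acc=3531 shift=14
  byte[2]=0x7F cont=0 payload=0x7F=127: acc |= 127<<14 -> acc=2084299 shift=21 [end]
Varint 1: bytes[0:3] = CB 9B 7F -> value 2084299 (3 byte(s))
  byte[3]=0x9E cont=1 payload=0x1E=30: acc |= 30<<0 -> acc=30 shift=7
  byte[4]=0x81 cont=1 payload=0x01=1: acc |= 1<<7 -> acc=158 shift=14
  byte[5]=0x04 cont=0 payload=0x04=4: acc |= 4<<14 -> acc=65694 shift=21 [end]
Varint 2: bytes[3:6] = 9E 81 04 -> value 65694 (3 byte(s))
  byte[6]=0x60 cont=0 payload=0x60=96: acc |= 96<<0 -> acc=96 shift=7 [end]
Varint 3: bytes[6:7] = 60 -> value 96 (1 byte(s))
  byte[7]=0x2F cont=0 payload=0x2F=47: acc |= 47<<0 -> acc=47 shift=7 [end]
Varint 4: bytes[7:8] = 2F -> value 47 (1 byte(s))

Answer: 3 3 1 1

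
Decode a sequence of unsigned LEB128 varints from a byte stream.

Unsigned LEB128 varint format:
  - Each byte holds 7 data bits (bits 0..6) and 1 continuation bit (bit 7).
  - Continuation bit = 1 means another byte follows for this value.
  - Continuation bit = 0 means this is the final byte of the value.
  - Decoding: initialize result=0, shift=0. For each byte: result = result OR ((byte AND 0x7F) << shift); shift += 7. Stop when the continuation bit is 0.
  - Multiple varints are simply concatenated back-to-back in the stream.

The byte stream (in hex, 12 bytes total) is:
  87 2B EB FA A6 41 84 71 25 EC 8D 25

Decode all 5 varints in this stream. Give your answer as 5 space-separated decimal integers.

Answer: 5511 136953195 14468 37 607980

Derivation:
  byte[0]=0x87 cont=1 payload=0x07=7: acc |= 7<<0 -> acc=7 shift=7
  byte[1]=0x2B cont=0 payload=0x2B=43: acc |= 43<<7 -> acc=5511 shift=14 [end]
Varint 1: bytes[0:2] = 87 2B -> value 5511 (2 byte(s))
  byte[2]=0xEB cont=1 payload=0x6B=107: acc |= 107<<0 -> acc=107 shift=7
  byte[3]=0xFA cont=1 payload=0x7A=122: acc |= 122<<7 -> acc=15723 shift=14
  byte[4]=0xA6 cont=1 payload=0x26=38: acc |= 38<<14 -> acc=638315 shift=21
  byte[5]=0x41 cont=0 payload=0x41=65: acc |= 65<<21 -> acc=136953195 shift=28 [end]
Varint 2: bytes[2:6] = EB FA A6 41 -> value 136953195 (4 byte(s))
  byte[6]=0x84 cont=1 payload=0x04=4: acc |= 4<<0 -> acc=4 shift=7
  byte[7]=0x71 cont=0 payload=0x71=113: acc |= 113<<7 -> acc=14468 shift=14 [end]
Varint 3: bytes[6:8] = 84 71 -> value 14468 (2 byte(s))
  byte[8]=0x25 cont=0 payload=0x25=37: acc |= 37<<0 -> acc=37 shift=7 [end]
Varint 4: bytes[8:9] = 25 -> value 37 (1 byte(s))
  byte[9]=0xEC cont=1 payload=0x6C=108: acc |= 108<<0 -> acc=108 shift=7
  byte[10]=0x8D cont=1 payload=0x0D=13: acc |= 13<<7 -> acc=1772 shift=14
  byte[11]=0x25 cont=0 payload=0x25=37: acc |= 37<<14 -> acc=607980 shift=21 [end]
Varint 5: bytes[9:12] = EC 8D 25 -> value 607980 (3 byte(s))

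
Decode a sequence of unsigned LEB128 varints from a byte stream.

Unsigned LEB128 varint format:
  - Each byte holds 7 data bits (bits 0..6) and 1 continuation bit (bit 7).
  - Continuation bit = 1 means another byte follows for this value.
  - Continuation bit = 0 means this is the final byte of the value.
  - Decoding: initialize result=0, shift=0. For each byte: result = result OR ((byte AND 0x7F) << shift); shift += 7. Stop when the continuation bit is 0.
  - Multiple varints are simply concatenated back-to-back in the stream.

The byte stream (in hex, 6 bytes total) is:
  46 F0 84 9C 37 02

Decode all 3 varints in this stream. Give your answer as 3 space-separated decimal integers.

  byte[0]=0x46 cont=0 payload=0x46=70: acc |= 70<<0 -> acc=70 shift=7 [end]
Varint 1: bytes[0:1] = 46 -> value 70 (1 byte(s))
  byte[1]=0xF0 cont=1 payload=0x70=112: acc |= 112<<0 -> acc=112 shift=7
  byte[2]=0x84 cont=1 payload=0x04=4: acc |= 4<<7 -> acc=624 shift=14
  byte[3]=0x9C cont=1 payload=0x1C=28: acc |= 28<<14 -> acc=459376 shift=21
  byte[4]=0x37 cont=0 payload=0x37=55: acc |= 55<<21 -> acc=115802736 shift=28 [end]
Varint 2: bytes[1:5] = F0 84 9C 37 -> value 115802736 (4 byte(s))
  byte[5]=0x02 cont=0 payload=0x02=2: acc |= 2<<0 -> acc=2 shift=7 [end]
Varint 3: bytes[5:6] = 02 -> value 2 (1 byte(s))

Answer: 70 115802736 2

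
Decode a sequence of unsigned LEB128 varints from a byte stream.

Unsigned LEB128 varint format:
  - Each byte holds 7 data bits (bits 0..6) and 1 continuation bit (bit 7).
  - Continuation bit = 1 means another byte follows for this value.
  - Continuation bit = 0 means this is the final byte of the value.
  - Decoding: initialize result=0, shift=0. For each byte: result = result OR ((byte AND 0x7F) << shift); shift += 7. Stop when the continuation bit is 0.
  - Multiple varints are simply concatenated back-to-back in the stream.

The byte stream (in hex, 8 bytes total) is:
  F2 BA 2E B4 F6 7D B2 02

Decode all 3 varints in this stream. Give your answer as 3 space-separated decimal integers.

Answer: 761202 2063156 306

Derivation:
  byte[0]=0xF2 cont=1 payload=0x72=114: acc |= 114<<0 -> acc=114 shift=7
  byte[1]=0xBA cont=1 payload=0x3A=58: acc |= 58<<7 -> acc=7538 shift=14
  byte[2]=0x2E cont=0 payload=0x2E=46: acc |= 46<<14 -> acc=761202 shift=21 [end]
Varint 1: bytes[0:3] = F2 BA 2E -> value 761202 (3 byte(s))
  byte[3]=0xB4 cont=1 payload=0x34=52: acc |= 52<<0 -> acc=52 shift=7
  byte[4]=0xF6 cont=1 payload=0x76=118: acc |= 118<<7 -> acc=15156 shift=14
  byte[5]=0x7D cont=0 payload=0x7D=125: acc |= 125<<14 -> acc=2063156 shift=21 [end]
Varint 2: bytes[3:6] = B4 F6 7D -> value 2063156 (3 byte(s))
  byte[6]=0xB2 cont=1 payload=0x32=50: acc |= 50<<0 -> acc=50 shift=7
  byte[7]=0x02 cont=0 payload=0x02=2: acc |= 2<<7 -> acc=306 shift=14 [end]
Varint 3: bytes[6:8] = B2 02 -> value 306 (2 byte(s))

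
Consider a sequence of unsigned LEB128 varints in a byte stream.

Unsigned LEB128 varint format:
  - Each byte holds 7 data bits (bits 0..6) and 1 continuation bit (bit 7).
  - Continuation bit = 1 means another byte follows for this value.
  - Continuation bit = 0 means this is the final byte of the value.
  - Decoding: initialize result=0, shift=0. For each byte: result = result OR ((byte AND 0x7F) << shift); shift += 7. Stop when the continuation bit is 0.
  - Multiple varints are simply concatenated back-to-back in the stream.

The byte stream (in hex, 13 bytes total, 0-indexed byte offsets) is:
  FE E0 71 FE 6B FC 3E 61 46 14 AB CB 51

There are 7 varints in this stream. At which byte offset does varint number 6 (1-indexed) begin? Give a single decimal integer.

  byte[0]=0xFE cont=1 payload=0x7E=126: acc |= 126<<0 -> acc=126 shift=7
  byte[1]=0xE0 cont=1 payload=0x60=96: acc |= 96<<7 -> acc=12414 shift=14
  byte[2]=0x71 cont=0 payload=0x71=113: acc |= 113<<14 -> acc=1863806 shift=21 [end]
Varint 1: bytes[0:3] = FE E0 71 -> value 1863806 (3 byte(s))
  byte[3]=0xFE cont=1 payload=0x7E=126: acc |= 126<<0 -> acc=126 shift=7
  byte[4]=0x6B cont=0 payload=0x6B=107: acc |= 107<<7 -> acc=13822 shift=14 [end]
Varint 2: bytes[3:5] = FE 6B -> value 13822 (2 byte(s))
  byte[5]=0xFC cont=1 payload=0x7C=124: acc |= 124<<0 -> acc=124 shift=7
  byte[6]=0x3E cont=0 payload=0x3E=62: acc |= 62<<7 -> acc=8060 shift=14 [end]
Varint 3: bytes[5:7] = FC 3E -> value 8060 (2 byte(s))
  byte[7]=0x61 cont=0 payload=0x61=97: acc |= 97<<0 -> acc=97 shift=7 [end]
Varint 4: bytes[7:8] = 61 -> value 97 (1 byte(s))
  byte[8]=0x46 cont=0 payload=0x46=70: acc |= 70<<0 -> acc=70 shift=7 [end]
Varint 5: bytes[8:9] = 46 -> value 70 (1 byte(s))
  byte[9]=0x14 cont=0 payload=0x14=20: acc |= 20<<0 -> acc=20 shift=7 [end]
Varint 6: bytes[9:10] = 14 -> value 20 (1 byte(s))
  byte[10]=0xAB cont=1 payload=0x2B=43: acc |= 43<<0 -> acc=43 shift=7
  byte[11]=0xCB cont=1 payload=0x4B=75: acc |= 75<<7 -> acc=9643 shift=14
  byte[12]=0x51 cont=0 payload=0x51=81: acc |= 81<<14 -> acc=1336747 shift=21 [end]
Varint 7: bytes[10:13] = AB CB 51 -> value 1336747 (3 byte(s))

Answer: 9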